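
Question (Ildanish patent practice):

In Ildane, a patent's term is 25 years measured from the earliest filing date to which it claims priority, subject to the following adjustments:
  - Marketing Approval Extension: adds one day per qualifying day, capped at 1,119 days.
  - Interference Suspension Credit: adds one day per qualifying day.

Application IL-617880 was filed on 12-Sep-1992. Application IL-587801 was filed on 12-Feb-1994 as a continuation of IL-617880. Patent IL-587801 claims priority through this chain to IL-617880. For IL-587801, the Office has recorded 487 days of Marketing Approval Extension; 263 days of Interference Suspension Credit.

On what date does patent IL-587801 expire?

2019-10-02

Earliest priority filing: 12 September 1992.
Base term: 12 September 1992 + 25 years → 12 September 2017.
Marketing Approval Extension: 487 days (within the 1119-day cap) → +487 days → 12 January 2019.
Interference Suspension Credit: +263 days → 2 October 2019.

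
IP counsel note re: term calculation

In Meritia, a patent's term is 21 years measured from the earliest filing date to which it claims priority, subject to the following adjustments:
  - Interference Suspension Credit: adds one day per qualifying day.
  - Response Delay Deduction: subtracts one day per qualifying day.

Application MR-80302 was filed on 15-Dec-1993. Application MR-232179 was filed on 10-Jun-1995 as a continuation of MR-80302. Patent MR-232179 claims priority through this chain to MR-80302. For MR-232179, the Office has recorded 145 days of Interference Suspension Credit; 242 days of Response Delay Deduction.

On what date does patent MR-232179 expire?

Earliest priority filing: 15 December 1993.
Base term: 15 December 1993 + 21 years → 15 December 2014.
Interference Suspension Credit: +145 days → 9 May 2015.
Response Delay Deduction: −242 days → 9 September 2014.

September 9, 2014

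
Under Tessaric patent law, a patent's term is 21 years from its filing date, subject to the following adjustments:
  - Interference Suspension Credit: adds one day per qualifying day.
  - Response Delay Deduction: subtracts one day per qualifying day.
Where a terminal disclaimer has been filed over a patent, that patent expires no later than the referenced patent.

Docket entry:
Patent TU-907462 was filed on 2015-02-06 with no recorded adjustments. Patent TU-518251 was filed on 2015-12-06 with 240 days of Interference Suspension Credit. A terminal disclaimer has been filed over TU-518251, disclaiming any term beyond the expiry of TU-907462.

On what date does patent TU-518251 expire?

2036-02-06

Natural term of TU-518251:
  Base: filing + 21 years → 6 December 2036.
  Interference Suspension Credit: +240 days → 3 August 2037.
Expiry of referenced patent TU-907462:
  Base: filing + 21 years → 6 February 2036.
Terminal disclaimer: TU-518251 expires on the earlier of 3 August 2037 and 6 February 2036.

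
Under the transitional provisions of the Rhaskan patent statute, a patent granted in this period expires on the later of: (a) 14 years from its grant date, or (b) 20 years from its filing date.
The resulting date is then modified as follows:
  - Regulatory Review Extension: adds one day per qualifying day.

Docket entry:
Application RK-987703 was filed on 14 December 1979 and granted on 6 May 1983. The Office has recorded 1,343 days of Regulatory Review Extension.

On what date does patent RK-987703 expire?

August 18, 2003

(a) grant + 14 years → 6 May 1997.
(b) filing + 20 years → 14 December 1999.
Later of the two: 14 December 1999.
Regulatory Review Extension: +1343 days → 18 August 2003.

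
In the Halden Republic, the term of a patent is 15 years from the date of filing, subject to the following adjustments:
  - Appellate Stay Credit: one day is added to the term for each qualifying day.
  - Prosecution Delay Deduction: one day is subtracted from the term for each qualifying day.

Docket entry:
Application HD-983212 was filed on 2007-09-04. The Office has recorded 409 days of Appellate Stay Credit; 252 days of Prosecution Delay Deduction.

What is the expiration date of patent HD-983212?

February 8, 2023

Base term: filing date + 15 years → 4 September 2022.
Appellate Stay Credit: +409 days → 18 October 2023.
Prosecution Delay Deduction: −252 days → 8 February 2023.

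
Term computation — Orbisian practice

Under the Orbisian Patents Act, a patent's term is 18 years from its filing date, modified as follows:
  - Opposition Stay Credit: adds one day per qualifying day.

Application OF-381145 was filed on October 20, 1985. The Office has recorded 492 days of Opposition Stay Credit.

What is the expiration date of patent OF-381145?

Base term: filing date + 18 years → 20 October 2003.
Opposition Stay Credit: +492 days → 23 February 2005.

February 23, 2005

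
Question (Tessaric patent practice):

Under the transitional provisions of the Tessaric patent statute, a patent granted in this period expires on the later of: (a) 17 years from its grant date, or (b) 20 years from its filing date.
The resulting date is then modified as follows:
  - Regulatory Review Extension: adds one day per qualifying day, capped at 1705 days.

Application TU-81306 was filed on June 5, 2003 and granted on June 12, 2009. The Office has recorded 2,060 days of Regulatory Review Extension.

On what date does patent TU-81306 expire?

(a) grant + 17 years → 12 June 2026.
(b) filing + 20 years → 5 June 2023.
Later of the two: 12 June 2026.
Regulatory Review Extension: 2060 days claimed exceeds the 1705-day cap, so +1705 days → 11 February 2031.

2031-02-11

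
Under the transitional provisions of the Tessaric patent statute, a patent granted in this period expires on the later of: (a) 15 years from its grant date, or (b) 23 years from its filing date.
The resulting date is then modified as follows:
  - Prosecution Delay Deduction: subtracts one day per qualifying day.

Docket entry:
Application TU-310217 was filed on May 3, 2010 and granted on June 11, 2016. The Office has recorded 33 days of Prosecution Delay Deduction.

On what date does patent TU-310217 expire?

(a) grant + 15 years → 11 June 2031.
(b) filing + 23 years → 3 May 2033.
Later of the two: 3 May 2033.
Prosecution Delay Deduction: −33 days → 31 March 2033.

2033-03-31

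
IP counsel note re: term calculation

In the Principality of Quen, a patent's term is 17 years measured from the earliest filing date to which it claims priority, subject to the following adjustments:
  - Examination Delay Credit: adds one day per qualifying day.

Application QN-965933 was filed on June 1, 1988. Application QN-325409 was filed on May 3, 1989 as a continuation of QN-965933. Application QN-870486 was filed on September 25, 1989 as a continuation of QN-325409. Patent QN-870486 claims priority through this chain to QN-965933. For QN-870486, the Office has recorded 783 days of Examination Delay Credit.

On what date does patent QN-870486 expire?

Earliest priority filing: 1 June 1988.
Base term: 1 June 1988 + 17 years → 1 June 2005.
Examination Delay Credit: +783 days → 24 July 2007.

July 24, 2007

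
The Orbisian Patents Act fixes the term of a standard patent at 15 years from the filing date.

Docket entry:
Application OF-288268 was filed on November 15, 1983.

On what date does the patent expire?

Filing date + 15 years → 15 November 1998.

1998-11-15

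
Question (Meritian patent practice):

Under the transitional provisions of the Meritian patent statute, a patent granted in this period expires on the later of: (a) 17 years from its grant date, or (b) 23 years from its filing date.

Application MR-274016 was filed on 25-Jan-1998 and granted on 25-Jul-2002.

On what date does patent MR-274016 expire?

(a) grant + 17 years → 25 July 2019.
(b) filing + 23 years → 25 January 2021.
Later of the two: 25 January 2021.

2021-01-25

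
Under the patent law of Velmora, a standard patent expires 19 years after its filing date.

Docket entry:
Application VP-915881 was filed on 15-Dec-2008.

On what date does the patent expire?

December 15, 2027

Filing date + 19 years → 15 December 2027.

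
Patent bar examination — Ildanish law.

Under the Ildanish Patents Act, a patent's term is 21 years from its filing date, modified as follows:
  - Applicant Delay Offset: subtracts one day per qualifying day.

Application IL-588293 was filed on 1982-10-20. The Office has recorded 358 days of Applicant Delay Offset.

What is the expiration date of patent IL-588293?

Base term: filing date + 21 years → 20 October 2003.
Applicant Delay Offset: −358 days → 27 October 2002.

2002-10-27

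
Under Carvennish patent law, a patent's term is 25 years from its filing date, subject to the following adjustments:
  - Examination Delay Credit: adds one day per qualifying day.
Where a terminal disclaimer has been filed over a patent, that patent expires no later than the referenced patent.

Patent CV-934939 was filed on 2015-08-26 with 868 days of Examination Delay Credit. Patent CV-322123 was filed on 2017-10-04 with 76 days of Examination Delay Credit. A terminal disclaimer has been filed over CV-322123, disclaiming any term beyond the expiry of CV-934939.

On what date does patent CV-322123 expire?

Natural term of CV-322123:
  Base: filing + 25 years → 4 October 2042.
  Examination Delay Credit: +76 days → 19 December 2042.
Expiry of referenced patent CV-934939:
  Base: filing + 25 years → 26 August 2040.
  Examination Delay Credit: +868 days → 11 January 2043.
Terminal disclaimer: CV-322123 expires on the earlier of 19 December 2042 and 11 January 2043.

December 19, 2042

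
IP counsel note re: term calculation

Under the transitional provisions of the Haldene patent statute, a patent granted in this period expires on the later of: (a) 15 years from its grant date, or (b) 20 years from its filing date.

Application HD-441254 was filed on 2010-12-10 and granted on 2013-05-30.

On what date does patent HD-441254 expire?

2030-12-10

(a) grant + 15 years → 30 May 2028.
(b) filing + 20 years → 10 December 2030.
Later of the two: 10 December 2030.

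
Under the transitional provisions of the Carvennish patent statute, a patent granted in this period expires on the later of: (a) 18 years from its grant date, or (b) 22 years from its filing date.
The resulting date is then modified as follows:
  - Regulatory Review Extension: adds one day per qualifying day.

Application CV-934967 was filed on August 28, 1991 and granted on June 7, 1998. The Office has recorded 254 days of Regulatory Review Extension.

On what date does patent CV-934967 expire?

2017-02-16

(a) grant + 18 years → 7 June 2016.
(b) filing + 22 years → 28 August 2013.
Later of the two: 7 June 2016.
Regulatory Review Extension: +254 days → 16 February 2017.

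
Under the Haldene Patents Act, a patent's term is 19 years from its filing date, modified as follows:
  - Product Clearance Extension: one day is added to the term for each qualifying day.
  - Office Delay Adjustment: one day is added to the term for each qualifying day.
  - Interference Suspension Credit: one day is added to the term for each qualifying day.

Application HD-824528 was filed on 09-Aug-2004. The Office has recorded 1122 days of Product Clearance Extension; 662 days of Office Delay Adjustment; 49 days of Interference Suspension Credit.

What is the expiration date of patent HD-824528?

August 15, 2028

Base term: filing date + 19 years → 9 August 2023.
Product Clearance Extension: +1122 days → 4 September 2026.
Office Delay Adjustment: +662 days → 27 June 2028.
Interference Suspension Credit: +49 days → 15 August 2028.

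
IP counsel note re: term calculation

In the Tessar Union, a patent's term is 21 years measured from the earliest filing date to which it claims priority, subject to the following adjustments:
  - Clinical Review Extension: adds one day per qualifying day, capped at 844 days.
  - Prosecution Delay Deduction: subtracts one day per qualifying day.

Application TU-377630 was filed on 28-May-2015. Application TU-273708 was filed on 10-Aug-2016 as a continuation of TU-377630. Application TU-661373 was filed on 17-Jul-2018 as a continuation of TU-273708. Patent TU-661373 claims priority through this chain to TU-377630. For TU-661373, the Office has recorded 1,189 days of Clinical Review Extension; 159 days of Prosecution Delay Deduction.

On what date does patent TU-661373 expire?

Earliest priority filing: 28 May 2015.
Base term: 28 May 2015 + 21 years → 28 May 2036.
Clinical Review Extension: 1189 days claimed exceeds the 844-day cap, so +844 days → 19 September 2038.
Prosecution Delay Deduction: −159 days → 13 April 2038.

April 13, 2038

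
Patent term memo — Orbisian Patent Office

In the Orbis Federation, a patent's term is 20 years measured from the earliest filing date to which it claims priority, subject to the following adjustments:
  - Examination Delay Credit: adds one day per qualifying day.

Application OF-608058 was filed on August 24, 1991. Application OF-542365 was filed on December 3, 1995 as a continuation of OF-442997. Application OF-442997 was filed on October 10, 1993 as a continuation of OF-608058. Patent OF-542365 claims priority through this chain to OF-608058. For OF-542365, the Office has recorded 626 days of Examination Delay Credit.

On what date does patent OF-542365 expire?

2013-05-11

Earliest priority filing: 24 August 1991.
Base term: 24 August 1991 + 20 years → 24 August 2011.
Examination Delay Credit: +626 days → 11 May 2013.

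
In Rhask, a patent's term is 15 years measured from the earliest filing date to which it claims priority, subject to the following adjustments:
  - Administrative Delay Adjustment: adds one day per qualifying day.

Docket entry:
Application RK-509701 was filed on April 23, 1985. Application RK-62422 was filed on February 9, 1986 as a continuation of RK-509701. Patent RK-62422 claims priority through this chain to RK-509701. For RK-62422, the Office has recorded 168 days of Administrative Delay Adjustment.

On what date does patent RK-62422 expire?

Earliest priority filing: 23 April 1985.
Base term: 23 April 1985 + 15 years → 23 April 2000.
Administrative Delay Adjustment: +168 days → 8 October 2000.

2000-10-08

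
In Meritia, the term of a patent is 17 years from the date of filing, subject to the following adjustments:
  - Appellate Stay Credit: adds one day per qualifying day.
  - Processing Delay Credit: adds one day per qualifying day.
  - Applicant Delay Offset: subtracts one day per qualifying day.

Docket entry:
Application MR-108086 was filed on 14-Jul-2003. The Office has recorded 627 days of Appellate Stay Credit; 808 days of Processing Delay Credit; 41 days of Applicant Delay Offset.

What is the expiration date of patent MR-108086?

Base term: filing date + 17 years → 14 July 2020.
Appellate Stay Credit: +627 days → 2 April 2022.
Processing Delay Credit: +808 days → 18 June 2024.
Applicant Delay Offset: −41 days → 8 May 2024.

May 8, 2024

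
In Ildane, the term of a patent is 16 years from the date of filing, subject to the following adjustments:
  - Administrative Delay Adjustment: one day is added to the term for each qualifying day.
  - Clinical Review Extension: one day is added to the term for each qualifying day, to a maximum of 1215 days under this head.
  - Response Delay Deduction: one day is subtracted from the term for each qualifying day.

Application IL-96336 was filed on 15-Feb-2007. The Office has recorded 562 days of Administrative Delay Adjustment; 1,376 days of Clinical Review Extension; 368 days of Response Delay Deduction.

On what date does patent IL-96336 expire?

Base term: filing date + 16 years → 15 February 2023.
Administrative Delay Adjustment: +562 days → 30 August 2024.
Clinical Review Extension: 1376 days claimed exceeds the 1215-day cap, so +1215 days → 28 December 2027.
Response Delay Deduction: −368 days → 25 December 2026.

December 25, 2026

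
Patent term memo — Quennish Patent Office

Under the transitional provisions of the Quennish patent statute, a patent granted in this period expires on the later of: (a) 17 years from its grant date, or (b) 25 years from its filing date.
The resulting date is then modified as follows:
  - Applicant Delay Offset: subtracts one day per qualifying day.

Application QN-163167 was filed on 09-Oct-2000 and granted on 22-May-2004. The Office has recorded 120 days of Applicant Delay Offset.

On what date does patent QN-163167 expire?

June 11, 2025

(a) grant + 17 years → 22 May 2021.
(b) filing + 25 years → 9 October 2025.
Later of the two: 9 October 2025.
Applicant Delay Offset: −120 days → 11 June 2025.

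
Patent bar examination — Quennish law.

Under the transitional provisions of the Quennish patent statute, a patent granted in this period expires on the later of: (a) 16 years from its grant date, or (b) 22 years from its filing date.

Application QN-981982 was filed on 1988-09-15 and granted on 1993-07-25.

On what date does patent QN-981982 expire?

(a) grant + 16 years → 25 July 2009.
(b) filing + 22 years → 15 September 2010.
Later of the two: 15 September 2010.

2010-09-15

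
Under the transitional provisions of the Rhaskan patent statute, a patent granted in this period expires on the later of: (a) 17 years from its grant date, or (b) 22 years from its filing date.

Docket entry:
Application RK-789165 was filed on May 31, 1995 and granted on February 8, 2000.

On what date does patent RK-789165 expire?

(a) grant + 17 years → 8 February 2017.
(b) filing + 22 years → 31 May 2017.
Later of the two: 31 May 2017.

2017-05-31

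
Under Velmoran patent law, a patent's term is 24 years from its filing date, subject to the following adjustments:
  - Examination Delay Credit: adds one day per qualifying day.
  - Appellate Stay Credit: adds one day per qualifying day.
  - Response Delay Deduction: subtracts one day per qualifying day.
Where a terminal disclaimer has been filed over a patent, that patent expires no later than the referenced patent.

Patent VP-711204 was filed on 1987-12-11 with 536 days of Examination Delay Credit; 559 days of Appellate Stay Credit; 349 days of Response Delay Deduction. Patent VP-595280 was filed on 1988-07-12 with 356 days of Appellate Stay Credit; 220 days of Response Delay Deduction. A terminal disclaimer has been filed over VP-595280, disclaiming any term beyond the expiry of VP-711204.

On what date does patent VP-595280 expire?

Natural term of VP-595280:
  Base: filing + 24 years → 12 July 2012.
  Appellate Stay Credit: +356 days → 3 July 2013.
  Response Delay Deduction: −220 days → 25 November 2012.
Expiry of referenced patent VP-711204:
  Base: filing + 24 years → 11 December 2011.
  Examination Delay Credit: +536 days → 30 May 2013.
  Appellate Stay Credit: +559 days → 10 December 2014.
  Response Delay Deduction: −349 days → 26 December 2013.
Terminal disclaimer: VP-595280 expires on the earlier of 25 November 2012 and 26 December 2013.

2012-11-25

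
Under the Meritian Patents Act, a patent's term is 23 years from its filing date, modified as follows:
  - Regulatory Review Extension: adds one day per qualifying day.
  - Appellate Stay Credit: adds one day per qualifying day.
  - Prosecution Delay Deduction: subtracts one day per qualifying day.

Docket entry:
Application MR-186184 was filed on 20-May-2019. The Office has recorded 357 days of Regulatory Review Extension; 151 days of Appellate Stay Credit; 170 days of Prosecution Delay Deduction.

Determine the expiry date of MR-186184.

Base term: filing date + 23 years → 20 May 2042.
Regulatory Review Extension: +357 days → 12 May 2043.
Appellate Stay Credit: +151 days → 10 October 2043.
Prosecution Delay Deduction: −170 days → 23 April 2043.

2043-04-23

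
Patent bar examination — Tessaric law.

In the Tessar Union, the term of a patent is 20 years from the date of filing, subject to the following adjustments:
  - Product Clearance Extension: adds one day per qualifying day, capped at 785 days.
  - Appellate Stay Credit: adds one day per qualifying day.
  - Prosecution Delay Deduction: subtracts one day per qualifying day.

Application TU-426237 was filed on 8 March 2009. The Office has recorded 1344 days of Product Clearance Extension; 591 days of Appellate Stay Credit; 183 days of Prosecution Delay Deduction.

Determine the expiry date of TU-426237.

June 13, 2032

Base term: filing date + 20 years → 8 March 2029.
Product Clearance Extension: 1344 days claimed exceeds the 785-day cap, so +785 days → 2 May 2031.
Appellate Stay Credit: +591 days → 13 December 2032.
Prosecution Delay Deduction: −183 days → 13 June 2032.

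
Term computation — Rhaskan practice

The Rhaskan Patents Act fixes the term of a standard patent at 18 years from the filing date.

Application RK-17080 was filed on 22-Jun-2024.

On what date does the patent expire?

June 22, 2042

Filing date + 18 years → 22 June 2042.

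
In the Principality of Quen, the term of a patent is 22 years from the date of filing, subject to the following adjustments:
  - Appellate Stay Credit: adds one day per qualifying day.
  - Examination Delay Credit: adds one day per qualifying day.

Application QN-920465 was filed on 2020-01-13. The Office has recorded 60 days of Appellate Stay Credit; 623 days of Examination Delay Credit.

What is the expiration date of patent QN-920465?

Base term: filing date + 22 years → 13 January 2042.
Appellate Stay Credit: +60 days → 14 March 2042.
Examination Delay Credit: +623 days → 27 November 2043.

November 27, 2043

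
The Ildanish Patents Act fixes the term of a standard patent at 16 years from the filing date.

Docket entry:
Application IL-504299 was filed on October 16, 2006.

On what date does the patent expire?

Filing date + 16 years → 16 October 2022.

2022-10-16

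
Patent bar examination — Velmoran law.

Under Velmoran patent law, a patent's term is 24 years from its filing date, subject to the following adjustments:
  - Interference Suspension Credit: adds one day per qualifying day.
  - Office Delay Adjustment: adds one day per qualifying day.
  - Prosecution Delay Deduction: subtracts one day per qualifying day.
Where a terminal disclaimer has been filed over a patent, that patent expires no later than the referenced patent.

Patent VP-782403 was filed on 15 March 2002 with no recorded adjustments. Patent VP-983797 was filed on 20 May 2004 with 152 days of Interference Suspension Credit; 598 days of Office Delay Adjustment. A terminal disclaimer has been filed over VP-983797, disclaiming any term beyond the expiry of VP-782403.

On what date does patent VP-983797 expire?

Natural term of VP-983797:
  Base: filing + 24 years → 20 May 2028.
  Interference Suspension Credit: +152 days → 19 October 2028.
  Office Delay Adjustment: +598 days → 9 June 2030.
Expiry of referenced patent VP-782403:
  Base: filing + 24 years → 15 March 2026.
Terminal disclaimer: VP-983797 expires on the earlier of 9 June 2030 and 15 March 2026.

March 15, 2026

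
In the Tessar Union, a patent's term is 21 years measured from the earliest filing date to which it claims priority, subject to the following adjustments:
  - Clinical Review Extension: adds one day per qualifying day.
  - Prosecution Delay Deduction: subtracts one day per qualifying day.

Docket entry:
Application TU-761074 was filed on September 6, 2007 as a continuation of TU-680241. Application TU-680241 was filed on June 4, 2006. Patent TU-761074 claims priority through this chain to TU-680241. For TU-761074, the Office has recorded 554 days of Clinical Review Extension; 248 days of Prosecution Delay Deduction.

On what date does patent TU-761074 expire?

April 5, 2028

Earliest priority filing: 4 June 2006.
Base term: 4 June 2006 + 21 years → 4 June 2027.
Clinical Review Extension: +554 days → 9 December 2028.
Prosecution Delay Deduction: −248 days → 5 April 2028.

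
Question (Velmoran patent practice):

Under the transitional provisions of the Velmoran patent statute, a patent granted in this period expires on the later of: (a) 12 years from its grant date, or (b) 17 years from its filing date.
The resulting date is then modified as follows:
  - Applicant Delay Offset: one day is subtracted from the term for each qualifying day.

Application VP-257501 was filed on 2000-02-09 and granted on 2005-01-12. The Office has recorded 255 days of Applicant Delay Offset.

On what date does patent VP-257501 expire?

2016-05-30

(a) grant + 12 years → 12 January 2017.
(b) filing + 17 years → 9 February 2017.
Later of the two: 9 February 2017.
Applicant Delay Offset: −255 days → 30 May 2016.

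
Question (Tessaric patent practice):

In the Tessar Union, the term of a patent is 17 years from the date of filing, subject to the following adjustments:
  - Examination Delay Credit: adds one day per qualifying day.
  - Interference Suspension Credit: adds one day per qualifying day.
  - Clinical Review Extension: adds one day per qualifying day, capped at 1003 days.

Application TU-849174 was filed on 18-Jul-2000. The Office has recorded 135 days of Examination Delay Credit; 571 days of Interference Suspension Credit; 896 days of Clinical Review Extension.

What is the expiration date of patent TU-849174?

Base term: filing date + 17 years → 18 July 2017.
Examination Delay Credit: +135 days → 30 November 2017.
Interference Suspension Credit: +571 days → 24 June 2019.
Clinical Review Extension: 896 days (within the 1003-day cap) → +896 days → 6 December 2021.

December 6, 2021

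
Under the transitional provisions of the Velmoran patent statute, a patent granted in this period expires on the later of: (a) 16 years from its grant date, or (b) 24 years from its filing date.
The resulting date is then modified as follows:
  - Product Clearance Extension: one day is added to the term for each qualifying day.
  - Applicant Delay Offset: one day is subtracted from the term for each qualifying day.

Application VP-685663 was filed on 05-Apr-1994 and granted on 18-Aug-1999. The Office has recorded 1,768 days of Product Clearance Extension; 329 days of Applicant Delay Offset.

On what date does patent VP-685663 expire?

(a) grant + 16 years → 18 August 2015.
(b) filing + 24 years → 5 April 2018.
Later of the two: 5 April 2018.
Product Clearance Extension: +1768 days → 6 February 2023.
Applicant Delay Offset: −329 days → 14 March 2022.

2022-03-14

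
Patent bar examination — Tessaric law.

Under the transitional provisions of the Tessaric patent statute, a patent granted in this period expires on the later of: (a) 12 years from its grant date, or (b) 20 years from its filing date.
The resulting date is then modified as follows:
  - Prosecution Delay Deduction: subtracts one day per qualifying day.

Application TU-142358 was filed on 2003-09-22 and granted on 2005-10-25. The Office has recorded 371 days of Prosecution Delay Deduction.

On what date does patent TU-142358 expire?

(a) grant + 12 years → 25 October 2017.
(b) filing + 20 years → 22 September 2023.
Later of the two: 22 September 2023.
Prosecution Delay Deduction: −371 days → 16 September 2022.

September 16, 2022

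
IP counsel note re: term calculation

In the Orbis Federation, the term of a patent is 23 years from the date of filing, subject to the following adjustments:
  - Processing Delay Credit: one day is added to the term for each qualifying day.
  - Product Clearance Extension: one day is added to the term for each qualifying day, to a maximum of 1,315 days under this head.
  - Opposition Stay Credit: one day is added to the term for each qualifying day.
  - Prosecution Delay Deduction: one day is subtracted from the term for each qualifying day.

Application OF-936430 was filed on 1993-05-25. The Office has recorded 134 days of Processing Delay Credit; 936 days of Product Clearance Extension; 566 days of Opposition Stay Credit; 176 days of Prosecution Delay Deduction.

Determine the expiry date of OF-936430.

2020-05-24

Base term: filing date + 23 years → 25 May 2016.
Processing Delay Credit: +134 days → 6 October 2016.
Product Clearance Extension: 936 days (within the 1315-day cap) → +936 days → 30 April 2019.
Opposition Stay Credit: +566 days → 16 November 2020.
Prosecution Delay Deduction: −176 days → 24 May 2020.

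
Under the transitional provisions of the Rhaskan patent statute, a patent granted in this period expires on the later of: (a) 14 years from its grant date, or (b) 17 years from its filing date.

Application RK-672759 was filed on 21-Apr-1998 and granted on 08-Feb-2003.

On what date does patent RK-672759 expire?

February 8, 2017

(a) grant + 14 years → 8 February 2017.
(b) filing + 17 years → 21 April 2015.
Later of the two: 8 February 2017.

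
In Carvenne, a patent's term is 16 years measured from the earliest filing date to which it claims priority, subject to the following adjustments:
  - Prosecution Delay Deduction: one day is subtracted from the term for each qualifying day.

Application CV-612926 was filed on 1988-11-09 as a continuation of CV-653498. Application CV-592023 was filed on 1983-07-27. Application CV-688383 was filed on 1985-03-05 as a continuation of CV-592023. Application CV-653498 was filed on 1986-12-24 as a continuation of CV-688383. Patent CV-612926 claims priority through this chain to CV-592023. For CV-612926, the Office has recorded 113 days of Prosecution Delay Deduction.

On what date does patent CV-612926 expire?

1999-04-05

Earliest priority filing: 27 July 1983.
Base term: 27 July 1983 + 16 years → 27 July 1999.
Prosecution Delay Deduction: −113 days → 5 April 1999.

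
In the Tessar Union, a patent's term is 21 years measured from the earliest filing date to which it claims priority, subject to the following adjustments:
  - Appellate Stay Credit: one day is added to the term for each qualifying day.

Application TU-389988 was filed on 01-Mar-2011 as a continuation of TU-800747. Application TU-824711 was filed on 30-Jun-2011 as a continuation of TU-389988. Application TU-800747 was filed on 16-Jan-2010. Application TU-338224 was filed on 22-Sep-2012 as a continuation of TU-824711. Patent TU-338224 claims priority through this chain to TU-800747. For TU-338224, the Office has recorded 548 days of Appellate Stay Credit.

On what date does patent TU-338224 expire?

2032-07-17

Earliest priority filing: 16 January 2010.
Base term: 16 January 2010 + 21 years → 16 January 2031.
Appellate Stay Credit: +548 days → 17 July 2032.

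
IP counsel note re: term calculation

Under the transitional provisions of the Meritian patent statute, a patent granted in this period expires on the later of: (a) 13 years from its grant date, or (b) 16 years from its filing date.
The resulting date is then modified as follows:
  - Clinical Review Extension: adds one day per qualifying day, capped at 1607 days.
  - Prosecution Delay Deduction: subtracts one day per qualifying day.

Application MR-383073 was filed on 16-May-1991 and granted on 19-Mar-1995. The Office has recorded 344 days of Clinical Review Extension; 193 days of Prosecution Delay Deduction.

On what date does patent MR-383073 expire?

(a) grant + 13 years → 19 March 2008.
(b) filing + 16 years → 16 May 2007.
Later of the two: 19 March 2008.
Clinical Review Extension: 344 days (within the 1607-day cap) → +344 days → 26 February 2009.
Prosecution Delay Deduction: −193 days → 17 August 2008.

August 17, 2008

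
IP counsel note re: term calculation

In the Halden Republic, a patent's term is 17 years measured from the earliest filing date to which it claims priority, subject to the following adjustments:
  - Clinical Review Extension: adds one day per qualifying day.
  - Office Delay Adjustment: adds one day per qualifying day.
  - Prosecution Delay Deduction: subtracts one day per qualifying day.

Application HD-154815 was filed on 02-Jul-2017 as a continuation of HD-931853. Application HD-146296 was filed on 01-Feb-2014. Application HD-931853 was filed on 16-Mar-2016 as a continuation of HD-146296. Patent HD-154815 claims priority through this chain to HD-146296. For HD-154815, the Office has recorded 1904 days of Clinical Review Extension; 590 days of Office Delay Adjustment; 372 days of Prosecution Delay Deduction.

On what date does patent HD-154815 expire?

Earliest priority filing: 1 February 2014.
Base term: 1 February 2014 + 17 years → 1 February 2031.
Clinical Review Extension: +1904 days → 19 April 2036.
Office Delay Adjustment: +590 days → 30 November 2037.
Prosecution Delay Deduction: −372 days → 23 November 2036.

2036-11-23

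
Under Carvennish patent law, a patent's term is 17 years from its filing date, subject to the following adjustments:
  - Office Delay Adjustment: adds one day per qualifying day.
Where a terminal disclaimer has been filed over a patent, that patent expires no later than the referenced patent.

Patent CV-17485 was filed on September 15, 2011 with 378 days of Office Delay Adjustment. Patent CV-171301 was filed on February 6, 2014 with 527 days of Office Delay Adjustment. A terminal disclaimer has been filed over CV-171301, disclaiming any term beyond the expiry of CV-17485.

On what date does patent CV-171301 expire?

2029-09-28

Natural term of CV-171301:
  Base: filing + 17 years → 6 February 2031.
  Office Delay Adjustment: +527 days → 17 July 2032.
Expiry of referenced patent CV-17485:
  Base: filing + 17 years → 15 September 2028.
  Office Delay Adjustment: +378 days → 28 September 2029.
Terminal disclaimer: CV-171301 expires on the earlier of 17 July 2032 and 28 September 2029.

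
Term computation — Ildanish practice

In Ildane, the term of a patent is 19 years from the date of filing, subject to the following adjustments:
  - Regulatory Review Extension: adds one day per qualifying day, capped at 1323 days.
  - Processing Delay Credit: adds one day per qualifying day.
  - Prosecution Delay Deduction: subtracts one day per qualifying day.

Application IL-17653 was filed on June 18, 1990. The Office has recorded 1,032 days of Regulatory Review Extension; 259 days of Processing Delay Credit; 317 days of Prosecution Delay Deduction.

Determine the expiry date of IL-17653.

Base term: filing date + 19 years → 18 June 2009.
Regulatory Review Extension: 1032 days (within the 1323-day cap) → +1032 days → 15 April 2012.
Processing Delay Credit: +259 days → 30 December 2012.
Prosecution Delay Deduction: −317 days → 17 February 2012.

2012-02-17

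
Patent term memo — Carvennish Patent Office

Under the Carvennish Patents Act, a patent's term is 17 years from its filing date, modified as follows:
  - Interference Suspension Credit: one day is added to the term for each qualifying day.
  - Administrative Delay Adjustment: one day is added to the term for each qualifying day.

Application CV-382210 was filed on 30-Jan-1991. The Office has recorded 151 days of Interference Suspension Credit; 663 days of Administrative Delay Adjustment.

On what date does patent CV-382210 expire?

Base term: filing date + 17 years → 30 January 2008.
Interference Suspension Credit: +151 days → 29 June 2008.
Administrative Delay Adjustment: +663 days → 23 April 2010.

2010-04-23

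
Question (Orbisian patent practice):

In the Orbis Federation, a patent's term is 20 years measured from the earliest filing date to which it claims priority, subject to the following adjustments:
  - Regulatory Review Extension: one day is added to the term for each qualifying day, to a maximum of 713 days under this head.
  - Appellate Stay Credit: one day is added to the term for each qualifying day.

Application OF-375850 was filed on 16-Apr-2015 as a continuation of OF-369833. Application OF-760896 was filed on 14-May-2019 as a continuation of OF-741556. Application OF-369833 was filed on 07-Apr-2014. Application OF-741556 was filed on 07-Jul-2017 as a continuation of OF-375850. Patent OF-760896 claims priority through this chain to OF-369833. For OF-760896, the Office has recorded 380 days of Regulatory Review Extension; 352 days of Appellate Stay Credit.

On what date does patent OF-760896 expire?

Earliest priority filing: 7 April 2014.
Base term: 7 April 2014 + 20 years → 7 April 2034.
Regulatory Review Extension: 380 days (within the 713-day cap) → +380 days → 22 April 2035.
Appellate Stay Credit: +352 days → 8 April 2036.

2036-04-08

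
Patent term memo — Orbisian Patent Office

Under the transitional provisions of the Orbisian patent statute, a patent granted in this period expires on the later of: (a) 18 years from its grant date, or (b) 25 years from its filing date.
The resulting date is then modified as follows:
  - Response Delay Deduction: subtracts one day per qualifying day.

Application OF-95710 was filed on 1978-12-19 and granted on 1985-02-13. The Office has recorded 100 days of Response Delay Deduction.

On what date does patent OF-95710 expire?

2003-09-10

(a) grant + 18 years → 13 February 2003.
(b) filing + 25 years → 19 December 2003.
Later of the two: 19 December 2003.
Response Delay Deduction: −100 days → 10 September 2003.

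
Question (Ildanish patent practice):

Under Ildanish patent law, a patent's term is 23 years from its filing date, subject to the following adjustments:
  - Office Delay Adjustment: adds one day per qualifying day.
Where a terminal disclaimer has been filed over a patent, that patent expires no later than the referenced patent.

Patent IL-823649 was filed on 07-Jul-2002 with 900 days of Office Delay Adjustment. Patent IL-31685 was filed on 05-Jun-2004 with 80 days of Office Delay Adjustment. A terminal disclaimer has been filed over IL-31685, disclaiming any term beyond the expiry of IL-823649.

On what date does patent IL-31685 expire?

Natural term of IL-31685:
  Base: filing + 23 years → 5 June 2027.
  Office Delay Adjustment: +80 days → 24 August 2027.
Expiry of referenced patent IL-823649:
  Base: filing + 23 years → 7 July 2025.
  Office Delay Adjustment: +900 days → 24 December 2027.
Terminal disclaimer: IL-31685 expires on the earlier of 24 August 2027 and 24 December 2027.

August 24, 2027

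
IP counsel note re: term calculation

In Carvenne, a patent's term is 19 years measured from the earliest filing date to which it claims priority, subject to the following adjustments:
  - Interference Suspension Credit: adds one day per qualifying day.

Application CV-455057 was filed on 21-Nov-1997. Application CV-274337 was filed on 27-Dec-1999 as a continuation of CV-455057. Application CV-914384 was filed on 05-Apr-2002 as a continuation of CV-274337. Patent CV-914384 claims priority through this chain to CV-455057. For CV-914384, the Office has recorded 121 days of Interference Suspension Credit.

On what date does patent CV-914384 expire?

2017-03-22

Earliest priority filing: 21 November 1997.
Base term: 21 November 1997 + 19 years → 21 November 2016.
Interference Suspension Credit: +121 days → 22 March 2017.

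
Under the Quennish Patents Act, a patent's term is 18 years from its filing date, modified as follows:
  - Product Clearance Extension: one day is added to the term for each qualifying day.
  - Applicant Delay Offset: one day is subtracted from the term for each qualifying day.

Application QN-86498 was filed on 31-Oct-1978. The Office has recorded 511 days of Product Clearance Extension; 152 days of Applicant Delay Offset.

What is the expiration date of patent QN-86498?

October 25, 1997

Base term: filing date + 18 years → 31 October 1996.
Product Clearance Extension: +511 days → 26 March 1998.
Applicant Delay Offset: −152 days → 25 October 1997.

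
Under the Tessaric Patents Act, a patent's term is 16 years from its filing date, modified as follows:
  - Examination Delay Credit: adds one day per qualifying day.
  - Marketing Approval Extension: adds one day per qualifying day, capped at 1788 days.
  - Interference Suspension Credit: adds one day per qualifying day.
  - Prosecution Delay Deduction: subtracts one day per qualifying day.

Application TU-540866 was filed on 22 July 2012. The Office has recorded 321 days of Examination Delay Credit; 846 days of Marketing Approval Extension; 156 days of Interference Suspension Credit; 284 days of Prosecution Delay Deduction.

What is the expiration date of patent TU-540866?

May 27, 2031

Base term: filing date + 16 years → 22 July 2028.
Examination Delay Credit: +321 days → 8 June 2029.
Marketing Approval Extension: 846 days (within the 1788-day cap) → +846 days → 2 October 2031.
Interference Suspension Credit: +156 days → 6 March 2032.
Prosecution Delay Deduction: −284 days → 27 May 2031.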